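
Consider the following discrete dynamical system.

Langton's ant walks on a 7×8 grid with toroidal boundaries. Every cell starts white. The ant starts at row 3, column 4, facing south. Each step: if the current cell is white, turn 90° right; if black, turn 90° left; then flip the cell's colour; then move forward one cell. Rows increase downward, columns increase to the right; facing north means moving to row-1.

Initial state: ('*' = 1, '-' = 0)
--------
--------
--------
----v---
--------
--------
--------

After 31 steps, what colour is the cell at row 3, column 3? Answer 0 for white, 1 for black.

1

[0] --------
--------
--------
----v---
--------
--------
--------
[1] --------
--------
--------
---<*---
--------
--------
--------
[2] --------
--------
---^----
---**---
--------
--------
--------
[3] --------
--------
---*>---
---**---
--------
--------
--------
[4] --------
--------
---**---
---*v---
--------
--------
--------
[5] --------
--------
---**---
---*->--
--------
--------
--------
[6] --------
--------
---**---
---*-*--
-----v--
--------
--------
[7] --------
--------
---**---
---*-*--
----<*--
--------
--------
[8] --------
--------
---**---
---*^*--
----**--
--------
--------
[9] --------
--------
---**---
---**>--
----**--
--------
--------
[10] --------
--------
---**^--
---**---
----**--
--------
--------
[11] --------
--------
---***>-
---**---
----**--
--------
--------
[12] --------
--------
---****-
---**-v-
----**--
--------
--------
[13] --------
--------
---****-
---**<*-
----**--
--------
--------
[14] --------
--------
---**^*-
---****-
----**--
--------
--------
[15] --------
--------
---*<-*-
---****-
----**--
--------
--------
[16] --------
--------
---*--*-
---*v**-
----**--
--------
--------
[17] --------
--------
---*--*-
---*->*-
----**--
--------
--------
[18] --------
--------
---*-^*-
---*--*-
----**--
--------
--------
[19] --------
--------
---*-*>-
---*--*-
----**--
--------
--------
[20] --------
------^-
---*-*--
---*--*-
----**--
--------
--------
[21] --------
------*>
---*-*--
---*--*-
----**--
--------
--------
[22] --------
------**
---*-*-v
---*--*-
----**--
--------
--------
[23] --------
------**
---*-*<*
---*--*-
----**--
--------
--------
[24] --------
------^*
---*-***
---*--*-
----**--
--------
--------
[25] --------
-----<-*
---*-***
---*--*-
----**--
--------
--------
[26] -----^--
-----*-*
---*-***
---*--*-
----**--
--------
--------
[27] -----*>-
-----*-*
---*-***
---*--*-
----**--
--------
--------
[28] -----**-
-----*v*
---*-***
---*--*-
----**--
--------
--------
[29] -----**-
-----<**
---*-***
---*--*-
----**--
--------
--------
[30] -----**-
------**
---*-v**
---*--*-
----**--
--------
--------
[31] -----**-
------**
---*-->*
---*--*-
----**--
--------
--------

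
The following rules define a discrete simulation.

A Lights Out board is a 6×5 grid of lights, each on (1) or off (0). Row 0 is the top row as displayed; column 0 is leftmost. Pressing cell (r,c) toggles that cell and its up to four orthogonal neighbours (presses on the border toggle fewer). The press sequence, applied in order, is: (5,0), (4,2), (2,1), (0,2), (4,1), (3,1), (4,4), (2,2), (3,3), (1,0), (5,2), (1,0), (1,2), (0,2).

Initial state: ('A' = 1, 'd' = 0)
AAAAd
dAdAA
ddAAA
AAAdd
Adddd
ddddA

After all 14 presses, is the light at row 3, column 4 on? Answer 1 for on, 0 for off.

0

gen 0: AAAAd
dAdAA
ddAAA
AAAdd
Adddd
ddddA
gen 1: AAAAd
dAdAA
ddAAA
AAAdd
ddddd
AAddA
gen 2: AAAAd
dAdAA
ddAAA
AAddd
dAAAd
AAAdA
gen 3: AAAAd
dddAA
AAdAA
Adddd
dAAAd
AAAdA
gen 4: Adddd
ddAAA
AAdAA
Adddd
dAAAd
AAAdA
gen 5: Adddd
ddAAA
AAdAA
AAddd
AddAd
AdAdA
gen 6: Adddd
ddAAA
AddAA
ddAdd
AAdAd
AdAdA
gen 7: Adddd
ddAAA
AddAA
ddAdA
AAddA
AdAdd
gen 8: Adddd
dddAA
AAAdA
ddddA
AAddA
AdAdd
gen 9: Adddd
dddAA
AAAAA
ddAAd
AAdAA
AdAdd
gen 10: ddddd
AAdAA
dAAAA
ddAAd
AAdAA
AdAdd
gen 11: ddddd
AAdAA
dAAAA
ddAAd
AAAAA
AAdAd
gen 12: Adddd
dddAA
AAAAA
ddAAd
AAAAA
AAdAd
gen 13: AdAdd
dAAdA
AAdAA
ddAAd
AAAAA
AAdAd
gen 14: AAdAd
dAddA
AAdAA
ddAAd
AAAAA
AAdAd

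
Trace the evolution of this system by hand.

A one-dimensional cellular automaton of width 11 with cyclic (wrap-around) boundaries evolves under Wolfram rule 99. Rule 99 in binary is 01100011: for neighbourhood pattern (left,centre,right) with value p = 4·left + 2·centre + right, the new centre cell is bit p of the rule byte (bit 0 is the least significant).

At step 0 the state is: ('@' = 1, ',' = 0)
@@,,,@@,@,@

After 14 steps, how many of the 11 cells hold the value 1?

6

gen 0: @@,,,@@,@,@
gen 1: ,@,@@,@@,@,
gen 2: @,@,@@,@@,,
gen 3: ,@,@,@@,@,@
gen 4: @,@,@,@@,@,
gen 5: ,@,@,@,@@,@
gen 6: @,@,@,@,@@,
gen 7: ,@,@,@,@,@@
gen 8: @,@,@,@,@,@
gen 9: @@,@,@,@,@,
gen 10: ,@@,@,@,@,@
gen 11: @,@@,@,@,@,
gen 12: ,@,@@,@,@,@
gen 13: @,@,@@,@,@,
gen 14: ,@,@,@@,@,@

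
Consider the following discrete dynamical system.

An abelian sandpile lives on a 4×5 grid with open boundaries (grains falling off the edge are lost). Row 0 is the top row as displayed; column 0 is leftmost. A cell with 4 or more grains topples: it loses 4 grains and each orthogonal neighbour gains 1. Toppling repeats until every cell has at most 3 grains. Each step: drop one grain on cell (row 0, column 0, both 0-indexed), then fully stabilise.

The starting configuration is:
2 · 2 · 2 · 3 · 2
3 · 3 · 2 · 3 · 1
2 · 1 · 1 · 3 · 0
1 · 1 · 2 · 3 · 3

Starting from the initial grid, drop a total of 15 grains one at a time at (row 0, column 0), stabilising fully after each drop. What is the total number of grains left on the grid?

gen 0: 2 · 2 · 2 · 3 · 2
3 · 3 · 2 · 3 · 1
2 · 1 · 1 · 3 · 0
1 · 1 · 2 · 3 · 3
gen 1: 3 · 2 · 2 · 3 · 2
3 · 3 · 2 · 3 · 1
2 · 1 · 1 · 3 · 0
1 · 1 · 2 · 3 · 3
gen 2: 2 · 0 · 3 · 3 · 2
1 · 1 · 3 · 3 · 1
3 · 2 · 1 · 3 · 0
1 · 1 · 2 · 3 · 3
gen 3: 3 · 0 · 3 · 3 · 2
1 · 1 · 3 · 3 · 1
3 · 2 · 1 · 3 · 0
1 · 1 · 2 · 3 · 3
gen 4: 0 · 1 · 3 · 3 · 2
2 · 1 · 3 · 3 · 1
3 · 2 · 1 · 3 · 0
1 · 1 · 2 · 3 · 3
gen 5: 1 · 1 · 3 · 3 · 2
2 · 1 · 3 · 3 · 1
3 · 2 · 1 · 3 · 0
1 · 1 · 2 · 3 · 3
gen 6: 2 · 1 · 3 · 3 · 2
2 · 1 · 3 · 3 · 1
3 · 2 · 1 · 3 · 0
1 · 1 · 2 · 3 · 3
gen 7: 3 · 1 · 3 · 3 · 2
2 · 1 · 3 · 3 · 1
3 · 2 · 1 · 3 · 0
1 · 1 · 2 · 3 · 3
gen 8: 0 · 2 · 3 · 3 · 2
3 · 1 · 3 · 3 · 1
3 · 2 · 1 · 3 · 0
1 · 1 · 2 · 3 · 3
gen 9: 1 · 2 · 3 · 3 · 2
3 · 1 · 3 · 3 · 1
3 · 2 · 1 · 3 · 0
1 · 1 · 2 · 3 · 3
gen 10: 2 · 2 · 3 · 3 · 2
3 · 1 · 3 · 3 · 1
3 · 2 · 1 · 3 · 0
1 · 1 · 2 · 3 · 3
gen 11: 3 · 2 · 3 · 3 · 2
3 · 1 · 3 · 3 · 1
3 · 2 · 1 · 3 · 0
1 · 1 · 2 · 3 · 3
gen 12: 1 · 3 · 3 · 3 · 2
1 · 2 · 3 · 3 · 1
0 · 3 · 1 · 3 · 0
2 · 1 · 2 · 3 · 3
gen 13: 2 · 3 · 3 · 3 · 2
1 · 2 · 3 · 3 · 1
0 · 3 · 1 · 3 · 0
2 · 1 · 2 · 3 · 3
gen 14: 3 · 3 · 3 · 3 · 2
1 · 2 · 3 · 3 · 1
0 · 3 · 1 · 3 · 0
2 · 1 · 2 · 3 · 3
gen 15: 1 · 2 · 2 · 1 · 3
3 · 1 · 3 · 2 · 2
1 · 1 · 1 · 2 · 2
2 · 3 · 0 · 2 · 0

34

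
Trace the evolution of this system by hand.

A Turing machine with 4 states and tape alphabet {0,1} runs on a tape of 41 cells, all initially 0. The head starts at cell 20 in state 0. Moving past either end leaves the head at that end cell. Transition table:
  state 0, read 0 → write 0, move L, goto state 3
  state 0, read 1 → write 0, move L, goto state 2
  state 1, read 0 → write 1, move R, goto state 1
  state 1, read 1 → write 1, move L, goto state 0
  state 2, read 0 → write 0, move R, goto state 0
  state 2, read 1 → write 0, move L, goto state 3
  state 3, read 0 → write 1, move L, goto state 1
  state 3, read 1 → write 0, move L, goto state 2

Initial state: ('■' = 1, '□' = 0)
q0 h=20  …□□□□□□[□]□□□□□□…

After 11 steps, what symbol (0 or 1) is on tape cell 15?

0

[0] q0 h=20  …□□□□□□[□]□□□□□□…
[1] q3 h=19  …□□□□□□[□]□□□□□□…
[2] q1 h=18  …□□□□□□[□]■□□□□□…
[3] q1 h=19  …□□□□□■[■]□□□□□□…
[4] q0 h=18  …□□□□□□[■]■□□□□□…
[5] q2 h=17  …□□□□□□[□]□■□□□□…
[6] q0 h=18  …□□□□□□[□]■□□□□□…
[7] q3 h=17  …□□□□□□[□]□■□□□□…
[8] q1 h=16  …□□□□□□[□]■□■□□□…
[9] q1 h=17  …□□□□□■[■]□■□□□□…
[10] q0 h=16  …□□□□□□[■]■□■□□□…
[11] q2 h=15  …□□□□□□[□]□■□■□□…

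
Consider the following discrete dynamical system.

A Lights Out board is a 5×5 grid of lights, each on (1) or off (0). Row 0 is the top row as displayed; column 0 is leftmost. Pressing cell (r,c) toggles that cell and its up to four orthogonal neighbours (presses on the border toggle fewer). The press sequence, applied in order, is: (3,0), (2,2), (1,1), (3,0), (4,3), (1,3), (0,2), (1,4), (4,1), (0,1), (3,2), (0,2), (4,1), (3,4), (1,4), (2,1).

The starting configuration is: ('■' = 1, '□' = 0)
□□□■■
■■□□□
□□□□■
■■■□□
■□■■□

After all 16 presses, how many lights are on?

t=0: □□□■■
■■□□□
□□□□■
■■■□□
■□■■□
t=1: □□□■■
■■□□□
■□□□■
□□■□□
□□■■□
t=2: □□□■■
■■■□□
■■■■■
□□□□□
□□■■□
t=3: □■□■■
□□□□□
■□■■■
□□□□□
□□■■□
t=4: □■□■■
□□□□□
□□■■■
■■□□□
■□■■□
t=5: □■□■■
□□□□□
□□■■■
■■□■□
■□□□■
t=6: □■□□■
□□■■■
□□■□■
■■□■□
■□□□■
t=7: □□■■■
□□□■■
□□■□■
■■□■□
■□□□■
t=8: □□■■□
□□□□□
□□■□□
■■□■□
■□□□■
t=9: □□■■□
□□□□□
□□■□□
■□□■□
□■■□■
t=10: ■■□■□
□■□□□
□□■□□
■□□■□
□■■□■
t=11: ■■□■□
□■□□□
□□□□□
■■■□□
□■□□■
t=12: ■□■□□
□■■□□
□□□□□
■■■□□
□■□□■
t=13: ■□■□□
□■■□□
□□□□□
■□■□□
■□■□■
t=14: ■□■□□
□■■□□
□□□□■
■□■■■
■□■□□
t=15: ■□■□■
□■■■■
□□□□□
■□■■■
■□■□□
t=16: ■□■□■
□□■■■
■■■□□
■■■■■
■□■□□

16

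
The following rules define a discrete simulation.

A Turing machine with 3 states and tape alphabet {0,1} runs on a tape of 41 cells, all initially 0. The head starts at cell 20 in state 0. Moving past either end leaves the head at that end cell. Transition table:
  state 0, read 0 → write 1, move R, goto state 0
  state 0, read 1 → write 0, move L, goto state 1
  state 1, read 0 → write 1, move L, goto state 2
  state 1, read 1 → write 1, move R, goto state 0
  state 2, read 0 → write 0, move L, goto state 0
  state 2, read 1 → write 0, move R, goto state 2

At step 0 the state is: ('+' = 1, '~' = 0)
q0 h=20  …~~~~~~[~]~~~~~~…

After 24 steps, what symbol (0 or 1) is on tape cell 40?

1

k=0  q0 h=20  …~~~~~~[~]~~~~~~…
k=1  q0 h=21  …~~~~~+[~]~~~~~~…
k=2  q0 h=22  …~~~~++[~]~~~~~~…
k=3  q0 h=23  …~~~+++[~]~~~~~~…
k=4  q0 h=24  …~~++++[~]~~~~~~…
k=5  q0 h=25  …~+++++[~]~~~~~~…
k=6  q0 h=26  …++++++[~]~~~~~~…
k=7  q0 h=27  …++++++[~]~~~~~~…
k=8  q0 h=28  …++++++[~]~~~~~~…
k=9  q0 h=29  …++++++[~]~~~~~~…
k=10  q0 h=30  …++++++[~]~~~~~~…
k=11  q0 h=31  …++++++[~]~~~~~~…
k=12  q0 h=32  …++++++[~]~~~~~~…
k=13  q0 h=33  …++++++[~]~~~~~~…
k=14  q0 h=34  …++++++[~]~~~~~~|
k=15  q0 h=35  …++++++[~]~~~~~|
k=16  q0 h=36  …++++++[~]~~~~|
k=17  q0 h=37  …++++++[~]~~~|
k=18  q0 h=38  …++++++[~]~~|
k=19  q0 h=39  …++++++[~]~|
k=20  q0 h=40  …++++++[~]|
k=21  q0 h=40  …++++++[+]|
k=22  q1 h=39  …++++++[+]~|
k=23  q0 h=40  …++++++[~]|
k=24  q0 h=40  …++++++[+]|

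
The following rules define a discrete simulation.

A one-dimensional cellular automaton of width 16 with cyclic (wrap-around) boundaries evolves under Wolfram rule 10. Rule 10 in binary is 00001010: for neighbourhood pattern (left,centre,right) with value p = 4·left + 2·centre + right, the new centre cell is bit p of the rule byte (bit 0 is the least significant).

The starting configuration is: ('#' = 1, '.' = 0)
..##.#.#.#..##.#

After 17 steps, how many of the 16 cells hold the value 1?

4

step 0: ..##.#.#.#..##.#
step 1: .##........##...
step 2: ##........##....
step 3: #........##....#
step 4: ........##....##
step 5: .......##....##.
step 6: ......##....##..
step 7: .....##....##...
step 8: ....##....##....
step 9: ...##....##.....
step 10: ..##....##......
step 11: .##....##.......
step 12: ##....##........
step 13: #....##........#
step 14: ....##........##
step 15: ...##........##.
step 16: ..##........##..
step 17: .##........##...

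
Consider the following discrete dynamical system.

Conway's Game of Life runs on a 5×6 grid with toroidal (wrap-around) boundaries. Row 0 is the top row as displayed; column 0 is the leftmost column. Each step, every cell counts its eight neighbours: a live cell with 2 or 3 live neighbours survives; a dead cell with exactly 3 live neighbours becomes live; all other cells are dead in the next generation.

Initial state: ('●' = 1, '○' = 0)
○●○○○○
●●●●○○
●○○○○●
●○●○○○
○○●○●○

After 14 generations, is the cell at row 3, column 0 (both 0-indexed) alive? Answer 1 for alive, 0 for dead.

step 0: ○●○○○○
●●●●○○
●○○○○●
●○●○○○
○○●○●○
step 1: ●○○○○○
○○●○○●
○○○●○●
●○○●○○
○○●●○○
step 2: ○●●●○○
●○○○●●
●○●●○●
○○○●○○
○●●●○○
step 3: ○○○○○●
○○○○○○
●●●●○○
●○○○○○
○●○○●○
step 4: ○○○○○○
●●●○○○
●●●○○○
●○○●○●
●○○○○●
step 5: ○○○○○●
●○●○○○
○○○●○○
○○●○●○
●○○○●●
step 6: ○●○○●○
○○○○○○
○●●●○○
○○○○●○
●○○●●○
step 7: ○○○●●●
○●○●○○
○○●●○○
○●○○●●
○○○●●○
step 8: ○○○○○●
○○○○○○
●●○●○○
○○○○○●
●○●○○○
step 9: ○○○○○○
●○○○○○
●○○○○○
○○●○○●
●○○○○●
step 10: ●○○○○●
○○○○○○
●●○○○●
○●○○○●
●○○○○●
step 11: ●○○○○●
○●○○○○
○●○○○●
○●○○●○
○●○○●○
step 12: ●●○○○●
○●○○○●
○●●○○○
○●●○●●
○●○○●○
step 13: ○●●○●●
○○○○○●
○○○●●●
○○○○●●
○○○●●○
step 14: ●○●○○●
○○●○○○
●○○●○○
○○○○○○
●○●○○○

0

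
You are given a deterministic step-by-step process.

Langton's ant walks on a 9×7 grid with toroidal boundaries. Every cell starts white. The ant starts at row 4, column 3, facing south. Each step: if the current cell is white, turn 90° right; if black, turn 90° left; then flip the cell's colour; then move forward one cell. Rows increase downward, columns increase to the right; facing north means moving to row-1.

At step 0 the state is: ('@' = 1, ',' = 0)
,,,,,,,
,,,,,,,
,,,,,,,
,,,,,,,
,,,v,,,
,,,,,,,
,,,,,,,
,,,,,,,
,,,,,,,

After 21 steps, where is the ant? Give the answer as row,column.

2,6

0) ,,,,,,,
,,,,,,,
,,,,,,,
,,,,,,,
,,,v,,,
,,,,,,,
,,,,,,,
,,,,,,,
,,,,,,,
1) ,,,,,,,
,,,,,,,
,,,,,,,
,,,,,,,
,,<@,,,
,,,,,,,
,,,,,,,
,,,,,,,
,,,,,,,
2) ,,,,,,,
,,,,,,,
,,,,,,,
,,^,,,,
,,@@,,,
,,,,,,,
,,,,,,,
,,,,,,,
,,,,,,,
3) ,,,,,,,
,,,,,,,
,,,,,,,
,,@>,,,
,,@@,,,
,,,,,,,
,,,,,,,
,,,,,,,
,,,,,,,
4) ,,,,,,,
,,,,,,,
,,,,,,,
,,@@,,,
,,@v,,,
,,,,,,,
,,,,,,,
,,,,,,,
,,,,,,,
5) ,,,,,,,
,,,,,,,
,,,,,,,
,,@@,,,
,,@,>,,
,,,,,,,
,,,,,,,
,,,,,,,
,,,,,,,
6) ,,,,,,,
,,,,,,,
,,,,,,,
,,@@,,,
,,@,@,,
,,,,v,,
,,,,,,,
,,,,,,,
,,,,,,,
7) ,,,,,,,
,,,,,,,
,,,,,,,
,,@@,,,
,,@,@,,
,,,<@,,
,,,,,,,
,,,,,,,
,,,,,,,
8) ,,,,,,,
,,,,,,,
,,,,,,,
,,@@,,,
,,@^@,,
,,,@@,,
,,,,,,,
,,,,,,,
,,,,,,,
9) ,,,,,,,
,,,,,,,
,,,,,,,
,,@@,,,
,,@@>,,
,,,@@,,
,,,,,,,
,,,,,,,
,,,,,,,
10) ,,,,,,,
,,,,,,,
,,,,,,,
,,@@^,,
,,@@,,,
,,,@@,,
,,,,,,,
,,,,,,,
,,,,,,,
11) ,,,,,,,
,,,,,,,
,,,,,,,
,,@@@>,
,,@@,,,
,,,@@,,
,,,,,,,
,,,,,,,
,,,,,,,
12) ,,,,,,,
,,,,,,,
,,,,,,,
,,@@@@,
,,@@,v,
,,,@@,,
,,,,,,,
,,,,,,,
,,,,,,,
13) ,,,,,,,
,,,,,,,
,,,,,,,
,,@@@@,
,,@@<@,
,,,@@,,
,,,,,,,
,,,,,,,
,,,,,,,
14) ,,,,,,,
,,,,,,,
,,,,,,,
,,@@^@,
,,@@@@,
,,,@@,,
,,,,,,,
,,,,,,,
,,,,,,,
15) ,,,,,,,
,,,,,,,
,,,,,,,
,,@<,@,
,,@@@@,
,,,@@,,
,,,,,,,
,,,,,,,
,,,,,,,
16) ,,,,,,,
,,,,,,,
,,,,,,,
,,@,,@,
,,@v@@,
,,,@@,,
,,,,,,,
,,,,,,,
,,,,,,,
17) ,,,,,,,
,,,,,,,
,,,,,,,
,,@,,@,
,,@,>@,
,,,@@,,
,,,,,,,
,,,,,,,
,,,,,,,
18) ,,,,,,,
,,,,,,,
,,,,,,,
,,@,^@,
,,@,,@,
,,,@@,,
,,,,,,,
,,,,,,,
,,,,,,,
19) ,,,,,,,
,,,,,,,
,,,,,,,
,,@,@>,
,,@,,@,
,,,@@,,
,,,,,,,
,,,,,,,
,,,,,,,
20) ,,,,,,,
,,,,,,,
,,,,,^,
,,@,@,,
,,@,,@,
,,,@@,,
,,,,,,,
,,,,,,,
,,,,,,,
21) ,,,,,,,
,,,,,,,
,,,,,@>
,,@,@,,
,,@,,@,
,,,@@,,
,,,,,,,
,,,,,,,
,,,,,,,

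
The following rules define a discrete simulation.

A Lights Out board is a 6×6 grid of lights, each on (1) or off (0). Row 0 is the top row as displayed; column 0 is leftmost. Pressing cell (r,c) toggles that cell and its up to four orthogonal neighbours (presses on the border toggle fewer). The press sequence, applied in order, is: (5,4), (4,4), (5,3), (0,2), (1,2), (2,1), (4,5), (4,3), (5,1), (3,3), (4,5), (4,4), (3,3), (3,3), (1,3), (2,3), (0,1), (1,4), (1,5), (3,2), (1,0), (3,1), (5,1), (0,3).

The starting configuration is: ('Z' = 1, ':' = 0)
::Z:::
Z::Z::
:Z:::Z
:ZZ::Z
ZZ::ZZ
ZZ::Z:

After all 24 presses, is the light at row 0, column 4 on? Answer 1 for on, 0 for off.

0

step 0: ::Z:::
Z::Z::
:Z:::Z
:ZZ::Z
ZZ::ZZ
ZZ::Z:
step 1: ::Z:::
Z::Z::
:Z:::Z
:ZZ::Z
ZZ:::Z
ZZ:Z:Z
step 2: ::Z:::
Z::Z::
:Z:::Z
:ZZ:ZZ
ZZ:ZZ:
ZZ:ZZZ
step 3: ::Z:::
Z::Z::
:Z:::Z
:ZZ:ZZ
ZZ::Z:
ZZZ::Z
step 4: :Z:Z::
Z:ZZ::
:Z:::Z
:ZZ:ZZ
ZZ::Z:
ZZZ::Z
step 5: :ZZZ::
ZZ::::
:ZZ::Z
:ZZ:ZZ
ZZ::Z:
ZZZ::Z
step 6: :ZZZ::
Z:::::
Z::::Z
::Z:ZZ
ZZ::Z:
ZZZ::Z
step 7: :ZZZ::
Z:::::
Z::::Z
::Z:Z:
ZZ:::Z
ZZZ:::
step 8: :ZZZ::
Z:::::
Z::::Z
::ZZZ:
ZZZZZZ
ZZZZ::
step 9: :ZZZ::
Z:::::
Z::::Z
::ZZZ:
Z:ZZZZ
:::Z::
step 10: :ZZZ::
Z:::::
Z::Z:Z
::::::
Z:Z:ZZ
:::Z::
step 11: :ZZZ::
Z:::::
Z::Z:Z
:::::Z
Z:Z:::
:::Z:Z
step 12: :ZZZ::
Z:::::
Z::Z:Z
::::ZZ
Z:ZZZZ
:::ZZZ
step 13: :ZZZ::
Z:::::
Z::::Z
::ZZ:Z
Z:Z:ZZ
:::ZZZ
step 14: :ZZZ::
Z:::::
Z::Z:Z
::::ZZ
Z:ZZZZ
:::ZZZ
step 15: :ZZ:::
Z:ZZZ:
Z::::Z
::::ZZ
Z:ZZZZ
:::ZZZ
step 16: :ZZ:::
Z:Z:Z:
Z:ZZZZ
:::ZZZ
Z:ZZZZ
:::ZZZ
step 17: Z:::::
ZZZ:Z:
Z:ZZZZ
:::ZZZ
Z:ZZZZ
:::ZZZ
step 18: Z:::Z:
ZZZZ:Z
Z:ZZ:Z
:::ZZZ
Z:ZZZZ
:::ZZZ
step 19: Z:::ZZ
ZZZZZ:
Z:ZZ::
:::ZZZ
Z:ZZZZ
:::ZZZ
step 20: Z:::ZZ
ZZZZZ:
Z::Z::
:ZZ:ZZ
Z::ZZZ
:::ZZZ
step 21: ::::ZZ
::ZZZ:
:::Z::
:ZZ:ZZ
Z::ZZZ
:::ZZZ
step 22: ::::ZZ
::ZZZ:
:Z:Z::
Z:::ZZ
ZZ:ZZZ
:::ZZZ
step 23: ::::ZZ
::ZZZ:
:Z:Z::
Z:::ZZ
Z::ZZZ
ZZZZZZ
step 24: ::ZZ:Z
::Z:Z:
:Z:Z::
Z:::ZZ
Z::ZZZ
ZZZZZZ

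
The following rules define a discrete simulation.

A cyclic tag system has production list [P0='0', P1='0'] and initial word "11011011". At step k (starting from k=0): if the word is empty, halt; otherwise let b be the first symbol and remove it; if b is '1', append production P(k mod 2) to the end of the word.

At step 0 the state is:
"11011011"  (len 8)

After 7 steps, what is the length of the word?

[0] "11011011"  (len 8)
[1] "10110110"  (len 8)
[2] "01101100"  (len 8)
[3] "1101100"  (len 7)
[4] "1011000"  (len 7)
[5] "0110000"  (len 7)
[6] "110000"  (len 6)
[7] "100000"  (len 6)

6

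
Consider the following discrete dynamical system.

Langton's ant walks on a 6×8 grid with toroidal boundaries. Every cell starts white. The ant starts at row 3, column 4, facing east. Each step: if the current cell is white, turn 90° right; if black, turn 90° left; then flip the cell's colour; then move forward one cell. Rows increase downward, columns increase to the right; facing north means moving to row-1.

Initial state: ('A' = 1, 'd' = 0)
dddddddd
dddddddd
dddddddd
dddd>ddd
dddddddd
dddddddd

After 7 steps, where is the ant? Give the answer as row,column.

step 0: dddddddd
dddddddd
dddddddd
dddd>ddd
dddddddd
dddddddd
step 1: dddddddd
dddddddd
dddddddd
ddddAddd
ddddvddd
dddddddd
step 2: dddddddd
dddddddd
dddddddd
ddddAddd
ddd<Addd
dddddddd
step 3: dddddddd
dddddddd
dddddddd
ddd^Addd
dddAAddd
dddddddd
step 4: dddddddd
dddddddd
dddddddd
dddA>ddd
dddAAddd
dddddddd
step 5: dddddddd
dddddddd
dddd^ddd
dddAdddd
dddAAddd
dddddddd
step 6: dddddddd
dddddddd
ddddA>dd
dddAdddd
dddAAddd
dddddddd
step 7: dddddddd
dddddddd
ddddAAdd
dddAdvdd
dddAAddd
dddddddd

3,5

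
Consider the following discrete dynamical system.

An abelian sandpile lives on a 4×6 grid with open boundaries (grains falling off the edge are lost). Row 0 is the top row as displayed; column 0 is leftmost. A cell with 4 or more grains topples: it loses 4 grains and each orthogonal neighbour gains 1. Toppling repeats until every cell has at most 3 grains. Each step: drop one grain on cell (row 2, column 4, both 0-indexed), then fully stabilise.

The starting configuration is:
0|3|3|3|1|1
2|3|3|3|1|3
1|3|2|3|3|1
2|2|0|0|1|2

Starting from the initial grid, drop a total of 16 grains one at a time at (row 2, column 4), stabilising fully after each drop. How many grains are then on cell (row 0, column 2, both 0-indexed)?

0

step 0: 0|3|3|3|1|1
2|3|3|3|1|3
1|3|2|3|3|1
2|2|0|0|1|2
step 1: 1|1|2|1|2|1
3|2|3|2|3|3
2|1|1|2|1|2
2|3|1|1|2|2
step 2: 1|1|2|1|2|1
3|2|3|2|3|3
2|1|1|2|2|2
2|3|1|1|2|2
step 3: 1|1|2|1|2|1
3|2|3|2|3|3
2|1|1|2|3|2
2|3|1|1|2|2
step 4: 1|1|2|1|3|2
3|2|3|3|1|1
2|1|1|3|2|0
2|3|1|1|3|3
step 5: 1|1|2|1|3|2
3|2|3|3|1|1
2|1|1|3|3|0
2|3|1|1|3|3
step 6: 1|1|3|2|3|2
3|3|0|1|3|1
2|1|3|1|2|2
2|3|1|3|1|0
step 7: 1|1|3|2|3|2
3|3|0|1|3|1
2|1|3|1|3|2
2|3|1|3|1|0
step 8: 1|1|3|3|0|3
3|3|0|2|1|2
2|1|3|2|1|3
2|3|1|3|2|0
step 9: 1|1|3|3|0|3
3|3|0|2|1|2
2|1|3|2|2|3
2|3|1|3|2|0
step 10: 1|1|3|3|0|3
3|3|0|2|1|2
2|1|3|2|3|3
2|3|1|3|2|0
step 11: 1|1|3|3|0|3
3|3|0|2|2|3
2|1|3|3|1|0
2|3|1|3|3|1
step 12: 1|1|3|3|0|3
3|3|0|2|2|3
2|1|3|3|2|0
2|3|1|3|3|1
step 13: 1|1|3|3|0|3
3|3|0|2|2|3
2|1|3|3|3|0
2|3|1|3|3|1
step 14: 1|1|3|3|0|3
3|3|1|3|3|3
2|2|0|2|2|1
2|3|3|1|1|2
step 15: 1|1|3|3|0|3
3|3|1|3|3|3
2|2|0|2|3|1
2|3|3|1|1|2
step 16: 1|2|0|1|3|0
3|3|3|2|2|1
2|2|1|0|2|3
2|3|3|2|2|2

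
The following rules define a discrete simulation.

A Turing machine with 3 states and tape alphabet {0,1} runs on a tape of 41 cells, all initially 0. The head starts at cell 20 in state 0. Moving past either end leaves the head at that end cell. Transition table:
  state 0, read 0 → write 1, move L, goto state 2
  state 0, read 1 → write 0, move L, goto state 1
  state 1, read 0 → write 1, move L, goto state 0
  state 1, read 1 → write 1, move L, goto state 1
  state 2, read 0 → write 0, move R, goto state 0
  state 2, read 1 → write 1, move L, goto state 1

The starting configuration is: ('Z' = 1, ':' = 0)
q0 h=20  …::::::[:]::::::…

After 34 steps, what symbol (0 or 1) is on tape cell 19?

1

0) q0 h=20  …::::::[:]::::::…
1) q2 h=19  …::::::[:]Z:::::…
2) q0 h=20  …::::::[Z]::::::…
3) q1 h=19  …::::::[:]::::::…
4) q0 h=18  …::::::[:]Z:::::…
5) q2 h=17  …::::::[:]ZZ::::…
6) q0 h=18  …::::::[Z]Z:::::…
7) q1 h=17  …::::::[:]:Z::::…
8) q0 h=16  …::::::[:]Z:Z:::…
9) q2 h=15  …::::::[:]ZZ:Z::…
10) q0 h=16  …::::::[Z]Z:Z:::…
11) q1 h=15  …::::::[:]:Z:Z::…
12) q0 h=14  …::::::[:]Z:Z:Z:…
13) q2 h=13  …::::::[:]ZZ:Z:Z…
14) q0 h=14  …::::::[Z]Z:Z:Z:…
15) q1 h=13  …::::::[:]:Z:Z:Z…
16) q0 h=12  …::::::[:]Z:Z:Z:…
17) q2 h=11  …::::::[:]ZZ:Z:Z…
18) q0 h=12  …::::::[Z]Z:Z:Z:…
19) q1 h=11  …::::::[:]:Z:Z:Z…
20) q0 h=10  …::::::[:]Z:Z:Z:…
21) q2 h= 9  …::::::[:]ZZ:Z:Z…
22) q0 h=10  …::::::[Z]Z:Z:Z:…
23) q1 h= 9  …::::::[:]:Z:Z:Z…
24) q0 h= 8  …::::::[:]Z:Z:Z:…
25) q2 h= 7  …::::::[:]ZZ:Z:Z…
26) q0 h= 8  …::::::[Z]Z:Z:Z:…
27) q1 h= 7  …::::::[:]:Z:Z:Z…
28) q0 h= 6  |::::::[:]Z:Z:Z:…
29) q2 h= 5  |:::::[:]ZZ:Z:Z…
30) q0 h= 6  |::::::[Z]Z:Z:Z:…
31) q1 h= 5  |:::::[:]:Z:Z:Z…
32) q0 h= 4  |::::[:]Z:Z:Z:…
33) q2 h= 3  |:::[:]ZZ:Z:Z…
34) q0 h= 4  |::::[Z]Z:Z:Z:…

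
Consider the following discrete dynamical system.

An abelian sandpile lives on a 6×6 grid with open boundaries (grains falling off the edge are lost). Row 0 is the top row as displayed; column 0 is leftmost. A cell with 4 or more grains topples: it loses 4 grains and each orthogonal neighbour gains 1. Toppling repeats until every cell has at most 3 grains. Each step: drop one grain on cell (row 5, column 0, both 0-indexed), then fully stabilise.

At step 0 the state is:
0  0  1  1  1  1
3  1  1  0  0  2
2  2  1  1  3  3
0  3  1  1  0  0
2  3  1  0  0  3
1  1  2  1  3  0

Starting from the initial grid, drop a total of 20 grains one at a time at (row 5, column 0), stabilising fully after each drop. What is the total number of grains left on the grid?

48

gen 0: 0  0  1  1  1  1
3  1  1  0  0  2
2  2  1  1  3  3
0  3  1  1  0  0
2  3  1  0  0  3
1  1  2  1  3  0
gen 1: 0  0  1  1  1  1
3  1  1  0  0  2
2  2  1  1  3  3
0  3  1  1  0  0
2  3  1  0  0  3
2  1  2  1  3  0
gen 2: 0  0  1  1  1  1
3  1  1  0  0  2
2  2  1  1  3  3
0  3  1  1  0  0
2  3  1  0  0  3
3  1  2  1  3  0
gen 3: 0  0  1  1  1  1
3  1  1  0  0  2
2  2  1  1  3  3
0  3  1  1  0  0
3  3  1  0  0  3
0  2  2  1  3  0
gen 4: 0  0  1  1  1  1
3  1  1  0  0  2
2  2  1  1  3  3
0  3  1  1  0  0
3  3  1  0  0  3
1  2  2  1  3  0
gen 5: 0  0  1  1  1  1
3  1  1  0  0  2
2  2  1  1  3  3
0  3  1  1  0  0
3  3  1  0  0  3
2  2  2  1  3  0
gen 6: 0  0  1  1  1  1
3  1  1  0  0  2
2  2  1  1  3  3
0  3  1  1  0  0
3  3  1  0  0  3
3  2  2  1  3  0
gen 7: 0  0  1  1  1  1
3  1  1  0  0  2
2  3  1  1  3  3
2  0  2  1  0  0
1  2  2  0  0  3
2  0  3  1  3  0
gen 8: 0  0  1  1  1  1
3  1  1  0  0  2
2  3  1  1  3  3
2  0  2  1  0  0
1  2  2  0  0  3
3  0  3  1  3  0
gen 9: 0  0  1  1  1  1
3  1  1  0  0  2
2  3  1  1  3  3
2  0  2  1  0  0
2  2  2  0  0  3
0  1  3  1  3  0
gen 10: 0  0  1  1  1  1
3  1  1  0  0  2
2  3  1  1  3  3
2  0  2  1  0  0
2  2  2  0  0  3
1  1  3  1  3  0
gen 11: 0  0  1  1  1  1
3  1  1  0  0  2
2  3  1  1  3  3
2  0  2  1  0  0
2  2  2  0  0  3
2  1  3  1  3  0
gen 12: 0  0  1  1  1  1
3  1  1  0  0  2
2  3  1  1  3  3
2  0  2  1  0  0
2  2  2  0  0  3
3  1  3  1  3  0
gen 13: 0  0  1  1  1  1
3  1  1  0  0  2
2  3  1  1  3  3
2  0  2  1  0  0
3  2  2  0  0  3
0  2  3  1  3  0
gen 14: 0  0  1  1  1  1
3  1  1  0  0  2
2  3  1  1  3  3
2  0  2  1  0  0
3  2  2  0  0  3
1  2  3  1  3  0
gen 15: 0  0  1  1  1  1
3  1  1  0  0  2
2  3  1  1  3  3
2  0  2  1  0  0
3  2  2  0  0  3
2  2  3  1  3  0
gen 16: 0  0  1  1  1  1
3  1  1  0  0  2
2  3  1  1  3  3
2  0  2  1  0  0
3  2  2  0  0  3
3  2  3  1  3  0
gen 17: 0  0  1  1  1  1
3  1  1  0  0  2
2  3  1  1  3  3
3  0  2  1  0  0
0  3  2  0  0  3
1  3  3  1  3  0
gen 18: 0  0  1  1  1  1
3  1  1  0  0  2
2  3  1  1  3  3
3  0  2  1  0  0
0  3  2  0  0  3
2  3  3  1  3  0
gen 19: 0  0  1  1  1  1
3  1  1  0  0  2
2  3  1  1  3  3
3  0  2  1  0  0
0  3  2  0  0  3
3  3  3  1  3  0
gen 20: 0  0  1  1  1  1
3  1  1  0  0  2
2  3  1  1  3  3
3  1  3  1  0  0
2  1  0  1  0  3
1  2  1  2  3  0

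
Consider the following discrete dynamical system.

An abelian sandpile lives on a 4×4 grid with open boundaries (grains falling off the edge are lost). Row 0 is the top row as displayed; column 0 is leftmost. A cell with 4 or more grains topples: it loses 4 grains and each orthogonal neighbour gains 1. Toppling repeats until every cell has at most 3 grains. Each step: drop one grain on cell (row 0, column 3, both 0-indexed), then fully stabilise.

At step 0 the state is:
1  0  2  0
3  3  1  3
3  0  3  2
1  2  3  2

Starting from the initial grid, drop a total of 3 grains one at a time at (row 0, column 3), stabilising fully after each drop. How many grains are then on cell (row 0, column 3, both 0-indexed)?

3

[0] 1  0  2  0
3  3  1  3
3  0  3  2
1  2  3  2
[1] 1  0  2  1
3  3  1  3
3  0  3  2
1  2  3  2
[2] 1  0  2  2
3  3  1  3
3  0  3  2
1  2  3  2
[3] 1  0  2  3
3  3  1  3
3  0  3  2
1  2  3  2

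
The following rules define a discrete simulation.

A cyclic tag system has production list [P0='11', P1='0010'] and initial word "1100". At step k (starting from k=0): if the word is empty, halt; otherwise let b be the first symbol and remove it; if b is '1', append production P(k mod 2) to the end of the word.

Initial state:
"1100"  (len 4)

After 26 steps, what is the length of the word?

20

step 0: "1100"  (len 4)
step 1: "10011"  (len 5)
step 2: "00110010"  (len 8)
step 3: "0110010"  (len 7)
step 4: "110010"  (len 6)
step 5: "1001011"  (len 7)
step 6: "0010110010"  (len 10)
step 7: "010110010"  (len 9)
step 8: "10110010"  (len 8)
step 9: "011001011"  (len 9)
step 10: "11001011"  (len 8)
step 11: "100101111"  (len 9)
step 12: "001011110010"  (len 12)
step 13: "01011110010"  (len 11)
step 14: "1011110010"  (len 10)
step 15: "01111001011"  (len 11)
step 16: "1111001011"  (len 10)
step 17: "11100101111"  (len 11)
step 18: "11001011110010"  (len 14)
step 19: "100101111001011"  (len 15)
step 20: "001011110010110010"  (len 18)
step 21: "01011110010110010"  (len 17)
step 22: "1011110010110010"  (len 16)
step 23: "01111001011001011"  (len 17)
step 24: "1111001011001011"  (len 16)
step 25: "11100101100101111"  (len 17)
step 26: "11001011001011110010"  (len 20)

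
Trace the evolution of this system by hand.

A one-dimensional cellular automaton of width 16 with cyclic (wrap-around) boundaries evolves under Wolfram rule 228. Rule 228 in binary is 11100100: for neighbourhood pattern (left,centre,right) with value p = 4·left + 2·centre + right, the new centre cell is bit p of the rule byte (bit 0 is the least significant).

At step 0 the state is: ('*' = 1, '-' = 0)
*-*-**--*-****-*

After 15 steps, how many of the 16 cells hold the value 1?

1

k=0  *-*-**--*-****-*
k=1  ****-*--**-****-
k=2  -*****---**-****
k=3  *-****----**-***
k=4  **-***-----**-**
k=5  ***-**------**-*
k=6  ****-*-------**-
k=7  -*****--------**
k=8  *-****---------*
k=9  **-***----------
k=10  -**-**----------
k=11  --**-*----------
k=12  ---***----------
k=13  ----**----------
k=14  -----*----------
k=15  -----*----------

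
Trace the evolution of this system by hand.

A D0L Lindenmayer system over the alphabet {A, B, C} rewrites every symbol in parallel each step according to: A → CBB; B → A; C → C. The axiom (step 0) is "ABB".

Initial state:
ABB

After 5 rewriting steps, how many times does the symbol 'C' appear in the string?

13

k=0  ABB
k=1  CBBAA
k=2  CAACBBCBB
k=3  CCBBCBBCAACAA
k=4  CCAACAACCBBCBBCCBBCBB
k=5  CCCBBCBBCCBBCBBCCAACAACCAACAA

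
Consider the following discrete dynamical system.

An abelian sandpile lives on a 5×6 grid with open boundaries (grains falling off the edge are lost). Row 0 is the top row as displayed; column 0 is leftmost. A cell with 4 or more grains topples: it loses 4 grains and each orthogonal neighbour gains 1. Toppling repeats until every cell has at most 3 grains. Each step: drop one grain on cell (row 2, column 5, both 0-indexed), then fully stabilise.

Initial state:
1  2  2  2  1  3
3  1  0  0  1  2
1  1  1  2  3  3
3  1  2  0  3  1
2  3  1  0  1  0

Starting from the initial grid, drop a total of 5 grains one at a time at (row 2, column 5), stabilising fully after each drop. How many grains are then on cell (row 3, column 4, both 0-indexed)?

1

[0] 1  2  2  2  1  3
3  1  0  0  1  2
1  1  1  2  3  3
3  1  2  0  3  1
2  3  1  0  1  0
[1] 1  2  2  2  1  3
3  1  0  0  2  3
1  1  1  3  1  1
3  1  2  1  0  3
2  3  1  0  2  0
[2] 1  2  2  2  1  3
3  1  0  0  2  3
1  1  1  3  1  2
3  1  2  1  0  3
2  3  1  0  2  0
[3] 1  2  2  2  1  3
3  1  0  0  2  3
1  1  1  3  1  3
3  1  2  1  0  3
2  3  1  0  2  0
[4] 1  2  2  2  2  0
3  1  0  0  3  1
1  1  1  3  2  2
3  1  2  1  1  0
2  3  1  0  2  1
[5] 1  2  2  2  2  0
3  1  0  0  3  1
1  1  1  3  2  3
3  1  2  1  1  0
2  3  1  0  2  1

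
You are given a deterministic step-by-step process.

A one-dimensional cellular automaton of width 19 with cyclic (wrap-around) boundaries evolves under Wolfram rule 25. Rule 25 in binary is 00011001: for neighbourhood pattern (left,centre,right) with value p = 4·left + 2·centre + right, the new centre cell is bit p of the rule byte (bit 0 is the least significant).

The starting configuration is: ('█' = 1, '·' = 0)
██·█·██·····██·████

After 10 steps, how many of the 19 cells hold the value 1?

step 0: ██·█·██·····██·████
step 1: ·····█·████·█··█···
step 2: ████···█·····█··███
step 3: ····██··████··█·█··
step 4: ███·█·█·█···█····██
step 5: ·········██··███·█·
step 6: ████████·█·█·█····█
step 7: ··············███·█
step 8: █████████████·█····
step 9: █··············███·
step 10: ·█████████████·█···

14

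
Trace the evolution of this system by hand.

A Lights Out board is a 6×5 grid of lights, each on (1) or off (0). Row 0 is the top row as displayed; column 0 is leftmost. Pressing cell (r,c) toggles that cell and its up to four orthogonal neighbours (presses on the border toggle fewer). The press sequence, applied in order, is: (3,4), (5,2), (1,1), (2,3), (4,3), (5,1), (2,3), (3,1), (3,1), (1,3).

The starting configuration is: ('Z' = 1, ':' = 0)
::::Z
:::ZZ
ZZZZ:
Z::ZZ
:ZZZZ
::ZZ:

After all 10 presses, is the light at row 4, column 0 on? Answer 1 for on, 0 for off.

0

k=0  ::::Z
:::ZZ
ZZZZ:
Z::ZZ
:ZZZZ
::ZZ:
k=1  ::::Z
:::ZZ
ZZZZZ
Z::::
:ZZZ:
::ZZ:
k=2  ::::Z
:::ZZ
ZZZZZ
Z::::
:Z:Z:
:Z:::
k=3  :Z::Z
ZZZZZ
Z:ZZZ
Z::::
:Z:Z:
:Z:::
k=4  :Z::Z
ZZZ:Z
Z::::
Z::Z:
:Z:Z:
:Z:::
k=5  :Z::Z
ZZZ:Z
Z::::
Z::::
:ZZ:Z
:Z:Z:
k=6  :Z::Z
ZZZ:Z
Z::::
Z::::
::Z:Z
Z:ZZ:
k=7  :Z::Z
ZZZZZ
Z:ZZZ
Z::Z:
::Z:Z
Z:ZZ:
k=8  :Z::Z
ZZZZZ
ZZZZZ
:ZZZ:
:ZZ:Z
Z:ZZ:
k=9  :Z::Z
ZZZZZ
Z:ZZZ
Z::Z:
::Z:Z
Z:ZZ:
k=10  :Z:ZZ
ZZ:::
Z:Z:Z
Z::Z:
::Z:Z
Z:ZZ:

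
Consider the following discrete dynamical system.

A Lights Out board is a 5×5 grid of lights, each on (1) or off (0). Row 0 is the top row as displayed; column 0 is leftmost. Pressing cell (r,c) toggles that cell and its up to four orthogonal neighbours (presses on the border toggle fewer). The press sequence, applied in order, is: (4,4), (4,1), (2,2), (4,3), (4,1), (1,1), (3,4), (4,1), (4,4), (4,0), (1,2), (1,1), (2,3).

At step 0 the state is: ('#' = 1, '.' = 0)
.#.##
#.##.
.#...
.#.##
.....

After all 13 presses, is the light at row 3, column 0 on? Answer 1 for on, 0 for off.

1

step 0: .#.##
#.##.
.#...
.#.##
.....
step 1: .#.##
#.##.
.#...
.#.#.
...##
step 2: .#.##
#.##.
.#...
...#.
#####
step 3: .#.##
#..#.
..##.
..##.
#####
step 4: .#.##
#..#.
..##.
..#..
##...
step 5: .#.##
#..#.
..##.
.##..
..#..
step 6: ...##
.###.
.###.
.##..
..#..
step 7: ...##
.###.
.####
.####
..#.#
step 8: ...##
.###.
.####
..###
##..#
step 9: ...##
.###.
.####
..##.
##.#.
step 10: ...##
.###.
.####
#.##.
...#.
step 11: ..###
.....
.#.##
#.##.
...#.
step 12: .####
###..
...##
#.##.
...#.
step 13: .####
####.
..#..
#.#..
...#.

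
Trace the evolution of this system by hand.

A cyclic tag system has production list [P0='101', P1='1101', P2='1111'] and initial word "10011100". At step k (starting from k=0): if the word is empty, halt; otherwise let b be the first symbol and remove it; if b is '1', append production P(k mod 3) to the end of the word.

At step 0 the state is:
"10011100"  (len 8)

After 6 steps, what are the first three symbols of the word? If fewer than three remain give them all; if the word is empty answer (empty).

001

step 0: "10011100"  (len 8)
step 1: "0011100101"  (len 10)
step 2: "011100101"  (len 9)
step 3: "11100101"  (len 8)
step 4: "1100101101"  (len 10)
step 5: "1001011011101"  (len 13)
step 6: "0010110111011111"  (len 16)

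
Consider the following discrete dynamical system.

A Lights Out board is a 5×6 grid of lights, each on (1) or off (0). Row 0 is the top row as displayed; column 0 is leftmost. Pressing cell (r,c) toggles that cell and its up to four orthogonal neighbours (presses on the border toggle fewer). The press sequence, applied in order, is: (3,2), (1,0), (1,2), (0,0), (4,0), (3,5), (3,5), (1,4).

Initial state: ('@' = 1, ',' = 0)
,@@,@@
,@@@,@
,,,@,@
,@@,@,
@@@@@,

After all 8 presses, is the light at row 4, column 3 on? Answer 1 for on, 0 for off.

gen 0: ,@@,@@
,@@@,@
,,,@,@
,@@,@,
@@@@@,
gen 1: ,@@,@@
,@@@,@
,,@@,@
,,,@@,
@@,@@,
gen 2: @@@,@@
@,@@,@
@,@@,@
,,,@@,
@@,@@,
gen 3: @@,,@@
@@,,,@
@,,@,@
,,,@@,
@@,@@,
gen 4: ,,,,@@
,@,,,@
@,,@,@
,,,@@,
@@,@@,
gen 5: ,,,,@@
,@,,,@
@,,@,@
@,,@@,
,,,@@,
gen 6: ,,,,@@
,@,,,@
@,,@,,
@,,@,@
,,,@@@
gen 7: ,,,,@@
,@,,,@
@,,@,@
@,,@@,
,,,@@,
gen 8: ,,,,,@
,@,@@,
@,,@@@
@,,@@,
,,,@@,

1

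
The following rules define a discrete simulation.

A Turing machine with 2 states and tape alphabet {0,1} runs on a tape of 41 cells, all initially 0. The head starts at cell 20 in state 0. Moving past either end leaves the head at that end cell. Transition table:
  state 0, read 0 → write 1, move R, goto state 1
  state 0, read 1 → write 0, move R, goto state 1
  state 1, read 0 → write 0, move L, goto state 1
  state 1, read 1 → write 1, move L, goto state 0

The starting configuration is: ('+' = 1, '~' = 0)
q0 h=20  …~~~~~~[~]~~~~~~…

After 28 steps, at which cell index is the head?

gen 0: q0 h=20  …~~~~~~[~]~~~~~~…
gen 1: q1 h=21  …~~~~~+[~]~~~~~~…
gen 2: q1 h=20  …~~~~~~[+]~~~~~~…
gen 3: q0 h=19  …~~~~~~[~]+~~~~~…
gen 4: q1 h=20  …~~~~~+[+]~~~~~~…
gen 5: q0 h=19  …~~~~~~[+]+~~~~~…
gen 6: q1 h=20  …~~~~~~[+]~~~~~~…
gen 7: q0 h=19  …~~~~~~[~]+~~~~~…
gen 8: q1 h=20  …~~~~~+[+]~~~~~~…
gen 9: q0 h=19  …~~~~~~[+]+~~~~~…
gen 10: q1 h=20  …~~~~~~[+]~~~~~~…
gen 11: q0 h=19  …~~~~~~[~]+~~~~~…
gen 12: q1 h=20  …~~~~~+[+]~~~~~~…
gen 13: q0 h=19  …~~~~~~[+]+~~~~~…
gen 14: q1 h=20  …~~~~~~[+]~~~~~~…
gen 15: q0 h=19  …~~~~~~[~]+~~~~~…
gen 16: q1 h=20  …~~~~~+[+]~~~~~~…
gen 17: q0 h=19  …~~~~~~[+]+~~~~~…
gen 18: q1 h=20  …~~~~~~[+]~~~~~~…
gen 19: q0 h=19  …~~~~~~[~]+~~~~~…
gen 20: q1 h=20  …~~~~~+[+]~~~~~~…
gen 21: q0 h=19  …~~~~~~[+]+~~~~~…
gen 22: q1 h=20  …~~~~~~[+]~~~~~~…
gen 23: q0 h=19  …~~~~~~[~]+~~~~~…
gen 24: q1 h=20  …~~~~~+[+]~~~~~~…
gen 25: q0 h=19  …~~~~~~[+]+~~~~~…
gen 26: q1 h=20  …~~~~~~[+]~~~~~~…
gen 27: q0 h=19  …~~~~~~[~]+~~~~~…
gen 28: q1 h=20  …~~~~~+[+]~~~~~~…

20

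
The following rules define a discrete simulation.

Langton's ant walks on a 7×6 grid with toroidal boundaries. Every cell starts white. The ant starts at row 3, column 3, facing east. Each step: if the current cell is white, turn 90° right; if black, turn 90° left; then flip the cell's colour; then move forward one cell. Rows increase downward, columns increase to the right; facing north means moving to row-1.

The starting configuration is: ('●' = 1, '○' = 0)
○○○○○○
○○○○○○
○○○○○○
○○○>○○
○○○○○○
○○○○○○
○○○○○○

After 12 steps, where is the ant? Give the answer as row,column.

1,3

gen 0: ○○○○○○
○○○○○○
○○○○○○
○○○>○○
○○○○○○
○○○○○○
○○○○○○
gen 1: ○○○○○○
○○○○○○
○○○○○○
○○○●○○
○○○v○○
○○○○○○
○○○○○○
gen 2: ○○○○○○
○○○○○○
○○○○○○
○○○●○○
○○<●○○
○○○○○○
○○○○○○
gen 3: ○○○○○○
○○○○○○
○○○○○○
○○^●○○
○○●●○○
○○○○○○
○○○○○○
gen 4: ○○○○○○
○○○○○○
○○○○○○
○○●>○○
○○●●○○
○○○○○○
○○○○○○
gen 5: ○○○○○○
○○○○○○
○○○^○○
○○●○○○
○○●●○○
○○○○○○
○○○○○○
gen 6: ○○○○○○
○○○○○○
○○○●>○
○○●○○○
○○●●○○
○○○○○○
○○○○○○
gen 7: ○○○○○○
○○○○○○
○○○●●○
○○●○v○
○○●●○○
○○○○○○
○○○○○○
gen 8: ○○○○○○
○○○○○○
○○○●●○
○○●<●○
○○●●○○
○○○○○○
○○○○○○
gen 9: ○○○○○○
○○○○○○
○○○^●○
○○●●●○
○○●●○○
○○○○○○
○○○○○○
gen 10: ○○○○○○
○○○○○○
○○<○●○
○○●●●○
○○●●○○
○○○○○○
○○○○○○
gen 11: ○○○○○○
○○^○○○
○○●○●○
○○●●●○
○○●●○○
○○○○○○
○○○○○○
gen 12: ○○○○○○
○○●>○○
○○●○●○
○○●●●○
○○●●○○
○○○○○○
○○○○○○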